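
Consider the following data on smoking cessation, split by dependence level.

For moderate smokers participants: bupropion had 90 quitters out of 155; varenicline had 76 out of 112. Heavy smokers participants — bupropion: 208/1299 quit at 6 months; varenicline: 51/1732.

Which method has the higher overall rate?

Moderate smokers: bupropion 90/155 = 58.1%, varenicline 76/112 = 67.9% → varenicline
Heavy smokers: bupropion 208/1299 = 16.0%, varenicline 51/1732 = 2.9% → bupropion
Overall: bupropion 298/1454 = 20.5%, varenicline 127/1844 = 6.9% → bupropion
(Neither sweeps every dependence group, but bupropion has the higher pooled rate.)

bupropion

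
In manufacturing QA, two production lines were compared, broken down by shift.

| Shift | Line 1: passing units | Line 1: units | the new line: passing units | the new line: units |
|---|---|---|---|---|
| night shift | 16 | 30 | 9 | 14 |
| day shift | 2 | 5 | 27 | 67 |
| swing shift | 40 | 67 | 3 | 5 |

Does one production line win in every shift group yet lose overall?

Yes

Night shift: Line 1 16/30 = 53.3%, the new line 9/14 = 64.3% → the new line
Day shift: Line 1 2/5 = 40.0%, the new line 27/67 = 40.3% → the new line
Swing shift: Line 1 40/67 = 59.7%, the new line 3/5 = 60.0% → the new line
Overall: Line 1 58/102 = 56.9%, the new line 39/86 = 45.3% → Line 1
The new line wins each shift group but Line 1 wins overall — the comparison reverses. The new line's units skew toward day shift, which has a lower base rate.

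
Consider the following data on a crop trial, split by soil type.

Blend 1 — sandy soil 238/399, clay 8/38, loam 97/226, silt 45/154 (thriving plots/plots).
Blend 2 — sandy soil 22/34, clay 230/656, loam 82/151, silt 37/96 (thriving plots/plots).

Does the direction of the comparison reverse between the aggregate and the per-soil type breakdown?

Yes

Sandy soil: Blend 1 238/399 = 59.6%, Blend 2 22/34 = 64.7% → Blend 2
Clay: Blend 1 8/38 = 21.1%, Blend 2 230/656 = 35.1% → Blend 2
Loam: Blend 1 97/226 = 42.9%, Blend 2 82/151 = 54.3% → Blend 2
Silt: Blend 1 45/154 = 29.2%, Blend 2 37/96 = 38.5% → Blend 2
Overall: Blend 1 388/817 = 47.5%, Blend 2 371/937 = 39.6% → Blend 1
Blend 2 wins each soil group but Blend 1 wins overall — the comparison reverses. Blend 2's plots skew toward clay, which has a lower base rate.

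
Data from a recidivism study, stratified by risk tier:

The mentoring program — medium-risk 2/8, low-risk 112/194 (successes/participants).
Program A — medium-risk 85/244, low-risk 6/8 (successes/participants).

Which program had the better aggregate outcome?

the mentoring program

Medium-risk: the mentoring program 2/8 = 25.0%, Program A 85/244 = 34.8% → Program A
Low-risk: the mentoring program 112/194 = 57.7%, Program A 6/8 = 75.0% → Program A
Overall: the mentoring program 114/202 = 56.4%, Program A 91/252 = 36.1% → the mentoring program
(Program A wins every risk group but the mentoring program wins overall — Program A's participants skew toward the low-rate medium-risk group.)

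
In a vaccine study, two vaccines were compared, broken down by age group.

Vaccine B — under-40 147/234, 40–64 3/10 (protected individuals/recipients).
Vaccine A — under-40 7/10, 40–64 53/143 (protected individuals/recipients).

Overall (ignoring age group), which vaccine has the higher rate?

Vaccine B

Under-40: Vaccine B 147/234 = 62.8%, Vaccine A 7/10 = 70.0% → Vaccine A
40–64: Vaccine B 3/10 = 30.0%, Vaccine A 53/143 = 37.1% → Vaccine A
Overall: Vaccine B 150/244 = 61.5%, Vaccine A 60/153 = 39.2% → Vaccine B
(Vaccine A wins every age group but Vaccine B wins overall — Vaccine A's recipients skew toward the low-rate 40–64 group.)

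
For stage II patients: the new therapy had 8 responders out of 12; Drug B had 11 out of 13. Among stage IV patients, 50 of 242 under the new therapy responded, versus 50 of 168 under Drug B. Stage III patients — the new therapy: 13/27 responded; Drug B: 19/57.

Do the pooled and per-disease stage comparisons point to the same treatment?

No

Stage II: the new therapy 8/12 = 66.7%, Drug B 11/13 = 84.6% → Drug B
Stage IV: the new therapy 50/242 = 20.7%, Drug B 50/168 = 29.8% → Drug B
Stage III: the new therapy 13/27 = 48.1%, Drug B 19/57 = 33.3% → the new therapy
Overall: the new therapy 71/281 = 25.3%, Drug B 80/238 = 33.6% → Drug B
Neither sweeps: the new therapy wins 1 of 3 groups, Drug B wins 2. Drug B wins overall but not every group — no Simpson reversal.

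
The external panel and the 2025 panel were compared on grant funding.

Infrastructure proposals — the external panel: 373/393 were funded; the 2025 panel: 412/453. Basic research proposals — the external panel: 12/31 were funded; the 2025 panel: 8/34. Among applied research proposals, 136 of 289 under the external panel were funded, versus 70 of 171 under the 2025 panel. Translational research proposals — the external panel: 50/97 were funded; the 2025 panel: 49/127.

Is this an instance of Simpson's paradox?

Infrastructure: the external panel 373/393 = 94.9%, the 2025 panel 412/453 = 90.9% → the external panel
Basic research: the external panel 12/31 = 38.7%, the 2025 panel 8/34 = 23.5% → the external panel
Applied research: the external panel 136/289 = 47.1%, the 2025 panel 70/171 = 40.9% → the external panel
Translational research: the external panel 50/97 = 51.5%, the 2025 panel 49/127 = 38.6% → the external panel
Overall: the external panel 571/810 = 70.5%, the 2025 panel 539/785 = 68.7% → the external panel
The external panel wins overall and in every proposal group — no reversal.

No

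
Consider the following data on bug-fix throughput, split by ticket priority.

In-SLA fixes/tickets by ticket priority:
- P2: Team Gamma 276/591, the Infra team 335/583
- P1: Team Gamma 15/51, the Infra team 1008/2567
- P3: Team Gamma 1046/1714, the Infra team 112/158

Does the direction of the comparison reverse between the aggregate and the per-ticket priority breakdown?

P2: Team Gamma 276/591 = 46.7%, the Infra team 335/583 = 57.5% → the Infra team
P1: Team Gamma 15/51 = 29.4%, the Infra team 1008/2567 = 39.3% → the Infra team
P3: Team Gamma 1046/1714 = 61.0%, the Infra team 112/158 = 70.9% → the Infra team
Overall: Team Gamma 1337/2356 = 56.7%, the Infra team 1455/3308 = 44.0% → Team Gamma
The Infra team wins each ticket group but Team Gamma wins overall — the comparison reverses. The Infra team's tickets skew toward P1, which has a lower base rate.

Yes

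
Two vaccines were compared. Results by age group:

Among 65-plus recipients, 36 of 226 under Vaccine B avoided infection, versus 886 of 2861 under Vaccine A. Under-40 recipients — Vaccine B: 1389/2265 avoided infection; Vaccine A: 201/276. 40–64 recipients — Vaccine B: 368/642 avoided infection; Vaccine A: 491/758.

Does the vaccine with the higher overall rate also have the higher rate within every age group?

65-plus: Vaccine B 36/226 = 15.9%, Vaccine A 886/2861 = 31.0% → Vaccine A
Under-40: Vaccine B 1389/2265 = 61.3%, Vaccine A 201/276 = 72.8% → Vaccine A
40–64: Vaccine B 368/642 = 57.3%, Vaccine A 491/758 = 64.8% → Vaccine A
Overall: Vaccine B 1793/3133 = 57.2%, Vaccine A 1578/3895 = 40.5% → Vaccine B
Vaccine A wins each age group but Vaccine B wins overall — the comparison reverses. Vaccine A's recipients skew toward 65-plus, which has a lower base rate.

No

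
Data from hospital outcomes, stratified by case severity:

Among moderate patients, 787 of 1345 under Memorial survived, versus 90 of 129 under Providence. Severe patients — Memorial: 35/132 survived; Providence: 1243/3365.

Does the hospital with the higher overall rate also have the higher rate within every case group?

Moderate: Memorial 787/1345 = 58.5%, Providence 90/129 = 69.8% → Providence
Severe: Memorial 35/132 = 26.5%, Providence 1243/3365 = 36.9% → Providence
Overall: Memorial 822/1477 = 55.7%, Providence 1333/3494 = 38.2% → Memorial
Providence wins each case group but Memorial wins overall — the comparison reverses. Providence's patients skew toward severe, which has a lower base rate.

No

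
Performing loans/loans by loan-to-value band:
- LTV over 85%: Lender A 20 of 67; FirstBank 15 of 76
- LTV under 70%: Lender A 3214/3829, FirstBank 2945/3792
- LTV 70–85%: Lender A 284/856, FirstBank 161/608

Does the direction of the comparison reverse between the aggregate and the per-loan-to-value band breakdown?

LTV over 85%: Lender A 20/67 = 29.9%, FirstBank 15/76 = 19.7% → Lender A
LTV under 70%: Lender A 3214/3829 = 83.9%, FirstBank 2945/3792 = 77.7% → Lender A
LTV 70–85%: Lender A 284/856 = 33.2%, FirstBank 161/608 = 26.5% → Lender A
Overall: Lender A 3518/4752 = 74.0%, FirstBank 3121/4476 = 69.7% → Lender A
Lender A wins overall and in every loan-to-value group — no reversal.

No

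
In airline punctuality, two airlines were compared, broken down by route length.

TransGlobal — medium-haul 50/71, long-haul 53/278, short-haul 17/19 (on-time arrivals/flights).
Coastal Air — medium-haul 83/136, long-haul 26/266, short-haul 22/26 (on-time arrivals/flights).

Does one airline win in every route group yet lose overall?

Medium-haul: TransGlobal 50/71 = 70.4%, Coastal Air 83/136 = 61.0% → TransGlobal
Long-haul: TransGlobal 53/278 = 19.1%, Coastal Air 26/266 = 9.8% → TransGlobal
Short-haul: TransGlobal 17/19 = 89.5%, Coastal Air 22/26 = 84.6% → TransGlobal
Overall: TransGlobal 120/368 = 32.6%, Coastal Air 131/428 = 30.6% → TransGlobal
TransGlobal wins overall and in every route group — no reversal.

No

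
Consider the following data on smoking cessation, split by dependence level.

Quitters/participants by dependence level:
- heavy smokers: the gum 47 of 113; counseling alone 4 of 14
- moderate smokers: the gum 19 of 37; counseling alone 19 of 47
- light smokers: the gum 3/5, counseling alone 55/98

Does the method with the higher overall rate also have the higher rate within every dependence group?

Heavy smokers: the gum 47/113 = 41.6%, counseling alone 4/14 = 28.6% → the gum
Moderate smokers: the gum 19/37 = 51.4%, counseling alone 19/47 = 40.4% → the gum
Light smokers: the gum 3/5 = 60.0%, counseling alone 55/98 = 56.1% → the gum
Overall: the gum 69/155 = 44.5%, counseling alone 78/159 = 49.1% → counseling alone
The gum wins each dependence group but counseling alone wins overall — the comparison reverses. The gum's participants skew toward heavy smokers, which has a lower base rate.

No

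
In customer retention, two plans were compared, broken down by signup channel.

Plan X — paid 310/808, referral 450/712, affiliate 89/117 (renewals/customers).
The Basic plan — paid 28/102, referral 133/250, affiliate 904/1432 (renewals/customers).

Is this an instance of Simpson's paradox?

Yes

Paid: Plan X 310/808 = 38.4%, the Basic plan 28/102 = 27.5% → Plan X
Referral: Plan X 450/712 = 63.2%, the Basic plan 133/250 = 53.2% → Plan X
Affiliate: Plan X 89/117 = 76.1%, the Basic plan 904/1432 = 63.1% → Plan X
Overall: Plan X 849/1637 = 51.9%, the Basic plan 1065/1784 = 59.7% → the Basic plan
Plan X wins each signup group but the Basic plan wins overall — the comparison reverses. Plan X's customers skew toward paid, which has a lower base rate.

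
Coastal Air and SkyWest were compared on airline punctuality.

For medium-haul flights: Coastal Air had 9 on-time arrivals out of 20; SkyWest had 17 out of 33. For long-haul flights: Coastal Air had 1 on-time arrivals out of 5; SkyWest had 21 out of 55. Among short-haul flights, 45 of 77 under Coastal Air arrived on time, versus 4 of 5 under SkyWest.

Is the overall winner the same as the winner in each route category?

No

Medium-haul: Coastal Air 9/20 = 45.0%, SkyWest 17/33 = 51.5% → SkyWest
Long-haul: Coastal Air 1/5 = 20.0%, SkyWest 21/55 = 38.2% → SkyWest
Short-haul: Coastal Air 45/77 = 58.4%, SkyWest 4/5 = 80.0% → SkyWest
Overall: Coastal Air 55/102 = 53.9%, SkyWest 42/93 = 45.2% → Coastal Air
SkyWest wins each route group but Coastal Air wins overall — the comparison reverses. SkyWest's flights skew toward long-haul, which has a lower base rate.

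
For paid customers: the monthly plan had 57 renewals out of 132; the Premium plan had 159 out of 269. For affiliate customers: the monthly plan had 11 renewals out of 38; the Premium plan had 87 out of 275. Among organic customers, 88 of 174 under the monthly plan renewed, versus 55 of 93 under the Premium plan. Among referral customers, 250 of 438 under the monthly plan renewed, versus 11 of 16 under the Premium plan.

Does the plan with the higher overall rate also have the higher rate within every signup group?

No

Paid: the monthly plan 57/132 = 43.2%, the Premium plan 159/269 = 59.1% → the Premium plan
Affiliate: the monthly plan 11/38 = 28.9%, the Premium plan 87/275 = 31.6% → the Premium plan
Organic: the monthly plan 88/174 = 50.6%, the Premium plan 55/93 = 59.1% → the Premium plan
Referral: the monthly plan 250/438 = 57.1%, the Premium plan 11/16 = 68.8% → the Premium plan
Overall: the monthly plan 406/782 = 51.9%, the Premium plan 312/653 = 47.8% → the monthly plan
The Premium plan wins each signup group but the monthly plan wins overall — the comparison reverses. The Premium plan's customers skew toward affiliate, which has a lower base rate.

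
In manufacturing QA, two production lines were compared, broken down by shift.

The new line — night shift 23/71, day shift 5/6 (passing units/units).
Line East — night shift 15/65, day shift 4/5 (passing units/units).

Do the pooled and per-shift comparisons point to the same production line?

Yes

Night shift: the new line 23/71 = 32.4%, Line East 15/65 = 23.1% → the new line
Day shift: the new line 5/6 = 83.3%, Line East 4/5 = 80.0% → the new line
Overall: the new line 28/77 = 36.4%, Line East 19/70 = 27.1% → the new line
The new line wins overall and in every shift group — no reversal.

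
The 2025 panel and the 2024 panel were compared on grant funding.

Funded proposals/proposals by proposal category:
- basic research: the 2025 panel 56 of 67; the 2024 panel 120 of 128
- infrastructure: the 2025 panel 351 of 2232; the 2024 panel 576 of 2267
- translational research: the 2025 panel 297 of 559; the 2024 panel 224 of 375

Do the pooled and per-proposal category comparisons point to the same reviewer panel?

Yes

Basic research: the 2025 panel 56/67 = 83.6%, the 2024 panel 120/128 = 93.8% → the 2024 panel
Infrastructure: the 2025 panel 351/2232 = 15.7%, the 2024 panel 576/2267 = 25.4% → the 2024 panel
Translational research: the 2025 panel 297/559 = 53.1%, the 2024 panel 224/375 = 59.7% → the 2024 panel
Overall: the 2025 panel 704/2858 = 24.6%, the 2024 panel 920/2770 = 33.2% → the 2024 panel
The 2024 panel wins overall and in every proposal group — no reversal.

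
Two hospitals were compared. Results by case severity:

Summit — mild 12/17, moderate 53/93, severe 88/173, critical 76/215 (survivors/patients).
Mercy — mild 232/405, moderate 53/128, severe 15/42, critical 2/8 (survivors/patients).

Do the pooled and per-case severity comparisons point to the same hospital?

Mild: Summit 12/17 = 70.6%, Mercy 232/405 = 57.3% → Summit
Moderate: Summit 53/93 = 57.0%, Mercy 53/128 = 41.4% → Summit
Severe: Summit 88/173 = 50.9%, Mercy 15/42 = 35.7% → Summit
Critical: Summit 76/215 = 35.3%, Mercy 2/8 = 25.0% → Summit
Overall: Summit 229/498 = 46.0%, Mercy 302/583 = 51.8% → Mercy
Summit wins each case group but Mercy wins overall — the comparison reverses. Summit's patients skew toward critical, which has a lower base rate.

No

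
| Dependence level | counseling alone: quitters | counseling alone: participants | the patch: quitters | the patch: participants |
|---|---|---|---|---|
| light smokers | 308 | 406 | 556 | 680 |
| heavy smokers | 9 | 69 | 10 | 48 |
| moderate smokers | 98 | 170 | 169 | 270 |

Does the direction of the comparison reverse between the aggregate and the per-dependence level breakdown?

Light smokers: counseling alone 308/406 = 75.9%, the patch 556/680 = 81.8% → the patch
Heavy smokers: counseling alone 9/69 = 13.0%, the patch 10/48 = 20.8% → the patch
Moderate smokers: counseling alone 98/170 = 57.6%, the patch 169/270 = 62.6% → the patch
Overall: counseling alone 415/645 = 64.3%, the patch 735/998 = 73.6% → the patch
The patch wins overall and in every dependence group — no reversal.

No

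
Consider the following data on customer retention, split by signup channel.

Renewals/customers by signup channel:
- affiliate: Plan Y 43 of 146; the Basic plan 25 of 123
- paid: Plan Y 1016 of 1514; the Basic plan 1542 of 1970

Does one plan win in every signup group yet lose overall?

Affiliate: Plan Y 43/146 = 29.5%, the Basic plan 25/123 = 20.3% → Plan Y
Paid: Plan Y 1016/1514 = 67.1%, the Basic plan 1542/1970 = 78.3% → the Basic plan
Overall: Plan Y 1059/1660 = 63.8%, the Basic plan 1567/2093 = 74.9% → the Basic plan
Neither sweeps: Plan Y wins 1 of 2 groups, the Basic plan wins 1. The Basic plan wins overall but not every group — no Simpson reversal.

No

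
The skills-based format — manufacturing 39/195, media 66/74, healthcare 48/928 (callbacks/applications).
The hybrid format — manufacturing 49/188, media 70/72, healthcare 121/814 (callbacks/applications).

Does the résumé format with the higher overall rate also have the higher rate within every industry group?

Manufacturing: the skills-based format 39/195 = 20.0%, the hybrid format 49/188 = 26.1% → the hybrid format
Media: the skills-based format 66/74 = 89.2%, the hybrid format 70/72 = 97.2% → the hybrid format
Healthcare: the skills-based format 48/928 = 5.2%, the hybrid format 121/814 = 14.9% → the hybrid format
Overall: the skills-based format 153/1197 = 12.8%, the hybrid format 240/1074 = 22.3% → the hybrid format
The hybrid format wins overall and in every industry group — no reversal.

Yes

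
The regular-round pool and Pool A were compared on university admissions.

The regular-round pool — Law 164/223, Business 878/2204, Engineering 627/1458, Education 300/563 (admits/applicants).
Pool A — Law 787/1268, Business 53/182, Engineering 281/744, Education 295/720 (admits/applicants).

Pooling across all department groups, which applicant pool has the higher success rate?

Pool A

Law: the regular-round pool 164/223 = 73.5%, Pool A 787/1268 = 62.1% → the regular-round pool
Business: the regular-round pool 878/2204 = 39.8%, Pool A 53/182 = 29.1% → the regular-round pool
Engineering: the regular-round pool 627/1458 = 43.0%, Pool A 281/744 = 37.8% → the regular-round pool
Education: the regular-round pool 300/563 = 53.3%, Pool A 295/720 = 41.0% → the regular-round pool
Overall: the regular-round pool 1969/4448 = 44.3%, Pool A 1416/2914 = 48.6% → Pool A
(The regular-round pool wins every department group but Pool A wins overall — the regular-round pool's applicants skew toward the low-rate Business group.)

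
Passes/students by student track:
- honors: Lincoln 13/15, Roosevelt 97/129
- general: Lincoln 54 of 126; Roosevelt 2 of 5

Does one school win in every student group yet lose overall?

Yes

Honors: Lincoln 13/15 = 86.7%, Roosevelt 97/129 = 75.2% → Lincoln
General: Lincoln 54/126 = 42.9%, Roosevelt 2/5 = 40.0% → Lincoln
Overall: Lincoln 67/141 = 47.5%, Roosevelt 99/134 = 73.9% → Roosevelt
Lincoln wins each student group but Roosevelt wins overall — the comparison reverses. Lincoln's students skew toward general, which has a lower base rate.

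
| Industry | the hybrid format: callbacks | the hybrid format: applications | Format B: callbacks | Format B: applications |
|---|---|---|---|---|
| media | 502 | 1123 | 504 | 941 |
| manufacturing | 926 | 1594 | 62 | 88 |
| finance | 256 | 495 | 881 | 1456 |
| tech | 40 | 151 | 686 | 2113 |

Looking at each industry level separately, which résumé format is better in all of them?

Media: the hybrid format 502/1123 = 44.7%, Format B 504/941 = 53.6% → Format B
Manufacturing: the hybrid format 926/1594 = 58.1%, Format B 62/88 = 70.5% → Format B
Finance: the hybrid format 256/495 = 51.7%, Format B 881/1456 = 60.5% → Format B
Tech: the hybrid format 40/151 = 26.5%, Format B 686/2113 = 32.5% → Format B
Format B has the higher rate in all 4 groups.

Format B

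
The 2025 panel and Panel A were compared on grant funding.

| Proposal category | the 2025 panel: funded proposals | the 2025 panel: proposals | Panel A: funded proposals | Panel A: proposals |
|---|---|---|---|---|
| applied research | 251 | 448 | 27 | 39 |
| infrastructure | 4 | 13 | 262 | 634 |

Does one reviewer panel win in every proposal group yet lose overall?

Yes

Applied research: the 2025 panel 251/448 = 56.0%, Panel A 27/39 = 69.2% → Panel A
Infrastructure: the 2025 panel 4/13 = 30.8%, Panel A 262/634 = 41.3% → Panel A
Overall: the 2025 panel 255/461 = 55.3%, Panel A 289/673 = 42.9% → the 2025 panel
Panel A wins each proposal group but the 2025 panel wins overall — the comparison reverses. Panel A's proposals skew toward infrastructure, which has a lower base rate.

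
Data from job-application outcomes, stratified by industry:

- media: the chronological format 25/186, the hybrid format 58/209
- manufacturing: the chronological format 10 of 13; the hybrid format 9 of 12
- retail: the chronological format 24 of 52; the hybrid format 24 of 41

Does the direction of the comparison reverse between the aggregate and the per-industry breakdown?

Media: the chronological format 25/186 = 13.4%, the hybrid format 58/209 = 27.8% → the hybrid format
Manufacturing: the chronological format 10/13 = 76.9%, the hybrid format 9/12 = 75.0% → the chronological format
Retail: the chronological format 24/52 = 46.2%, the hybrid format 24/41 = 58.5% → the hybrid format
Overall: the chronological format 59/251 = 23.5%, the hybrid format 91/262 = 34.7% → the hybrid format
Neither sweeps: the chronological format wins 1 of 3 groups, the hybrid format wins 2. The hybrid format wins overall but not every group — no Simpson reversal.

No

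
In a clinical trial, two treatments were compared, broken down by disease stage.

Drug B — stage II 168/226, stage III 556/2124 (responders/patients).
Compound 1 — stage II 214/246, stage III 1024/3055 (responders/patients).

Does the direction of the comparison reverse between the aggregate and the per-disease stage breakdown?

No

Stage II: Drug B 168/226 = 74.3%, Compound 1 214/246 = 87.0% → Compound 1
Stage III: Drug B 556/2124 = 26.2%, Compound 1 1024/3055 = 33.5% → Compound 1
Overall: Drug B 724/2350 = 30.8%, Compound 1 1238/3301 = 37.5% → Compound 1
Compound 1 wins overall and in every disease group — no reversal.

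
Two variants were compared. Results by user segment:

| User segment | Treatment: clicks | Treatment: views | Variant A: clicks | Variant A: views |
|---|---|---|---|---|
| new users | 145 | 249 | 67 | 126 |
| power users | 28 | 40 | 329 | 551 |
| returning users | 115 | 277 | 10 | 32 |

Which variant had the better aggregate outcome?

New users: Treatment 145/249 = 58.2%, Variant A 67/126 = 53.2% → Treatment
Power users: Treatment 28/40 = 70.0%, Variant A 329/551 = 59.7% → Treatment
Returning users: Treatment 115/277 = 41.5%, Variant A 10/32 = 31.2% → Treatment
Overall: Treatment 288/566 = 50.9%, Variant A 406/709 = 57.3% → Variant A
(Treatment wins every user group but Variant A wins overall — Treatment's views skew toward the low-rate returning users group.)

Variant A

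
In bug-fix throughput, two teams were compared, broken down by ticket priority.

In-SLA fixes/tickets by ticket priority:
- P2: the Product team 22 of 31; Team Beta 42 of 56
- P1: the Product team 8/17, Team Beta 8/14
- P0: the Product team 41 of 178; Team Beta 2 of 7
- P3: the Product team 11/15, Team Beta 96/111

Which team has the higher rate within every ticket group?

P2: the Product team 22/31 = 71.0%, Team Beta 42/56 = 75.0% → Team Beta
P1: the Product team 8/17 = 47.1%, Team Beta 8/14 = 57.1% → Team Beta
P0: the Product team 41/178 = 23.0%, Team Beta 2/7 = 28.6% → Team Beta
P3: the Product team 11/15 = 73.3%, Team Beta 96/111 = 86.5% → Team Beta
Team Beta has the higher rate in all 4 groups.

Team Beta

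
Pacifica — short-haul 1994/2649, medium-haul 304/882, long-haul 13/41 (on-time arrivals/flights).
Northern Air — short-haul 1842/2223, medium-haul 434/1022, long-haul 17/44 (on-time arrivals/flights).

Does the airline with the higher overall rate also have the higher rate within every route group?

Short-haul: Pacifica 1994/2649 = 75.3%, Northern Air 1842/2223 = 82.9% → Northern Air
Medium-haul: Pacifica 304/882 = 34.5%, Northern Air 434/1022 = 42.5% → Northern Air
Long-haul: Pacifica 13/41 = 31.7%, Northern Air 17/44 = 38.6% → Northern Air
Overall: Pacifica 2311/3572 = 64.7%, Northern Air 2293/3289 = 69.7% → Northern Air
Northern Air wins overall and in every route group — no reversal.

Yes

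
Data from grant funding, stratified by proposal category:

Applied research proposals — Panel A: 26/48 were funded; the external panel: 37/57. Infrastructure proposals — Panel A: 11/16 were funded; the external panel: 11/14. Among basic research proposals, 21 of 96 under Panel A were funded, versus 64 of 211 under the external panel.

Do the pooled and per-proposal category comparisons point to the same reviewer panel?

Yes

Applied research: Panel A 26/48 = 54.2%, the external panel 37/57 = 64.9% → the external panel
Infrastructure: Panel A 11/16 = 68.8%, the external panel 11/14 = 78.6% → the external panel
Basic research: Panel A 21/96 = 21.9%, the external panel 64/211 = 30.3% → the external panel
Overall: Panel A 58/160 = 36.2%, the external panel 112/282 = 39.7% → the external panel
The external panel wins overall and in every proposal group — no reversal.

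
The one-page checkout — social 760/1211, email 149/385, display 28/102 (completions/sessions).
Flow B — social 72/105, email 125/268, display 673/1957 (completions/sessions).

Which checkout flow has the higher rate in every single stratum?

Flow B

Social: the one-page checkout 760/1211 = 62.8%, Flow B 72/105 = 68.6% → Flow B
Email: the one-page checkout 149/385 = 38.7%, Flow B 125/268 = 46.6% → Flow B
Display: the one-page checkout 28/102 = 27.5%, Flow B 673/1957 = 34.4% → Flow B
Flow B has the higher rate in all 3 groups.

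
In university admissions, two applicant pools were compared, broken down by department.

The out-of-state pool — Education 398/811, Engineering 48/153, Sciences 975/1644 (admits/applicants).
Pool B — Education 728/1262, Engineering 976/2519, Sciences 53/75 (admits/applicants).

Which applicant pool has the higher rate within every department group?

Pool B

Education: the out-of-state pool 398/811 = 49.1%, Pool B 728/1262 = 57.7% → Pool B
Engineering: the out-of-state pool 48/153 = 31.4%, Pool B 976/2519 = 38.7% → Pool B
Sciences: the out-of-state pool 975/1644 = 59.3%, Pool B 53/75 = 70.7% → Pool B
Pool B has the higher rate in all 3 groups.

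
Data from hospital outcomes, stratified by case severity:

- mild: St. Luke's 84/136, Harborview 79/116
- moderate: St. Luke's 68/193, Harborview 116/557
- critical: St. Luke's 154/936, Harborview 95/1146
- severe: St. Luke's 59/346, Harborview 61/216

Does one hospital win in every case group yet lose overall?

Mild: St. Luke's 84/136 = 61.8%, Harborview 79/116 = 68.1% → Harborview
Moderate: St. Luke's 68/193 = 35.2%, Harborview 116/557 = 20.8% → St. Luke's
Critical: St. Luke's 154/936 = 16.5%, Harborview 95/1146 = 8.3% → St. Luke's
Severe: St. Luke's 59/346 = 17.1%, Harborview 61/216 = 28.2% → Harborview
Overall: St. Luke's 365/1611 = 22.7%, Harborview 351/2035 = 17.2% → St. Luke's
Neither sweeps: St. Luke's wins 2 of 4 groups, Harborview wins 2. St. Luke's wins overall but not every group — no Simpson reversal.

No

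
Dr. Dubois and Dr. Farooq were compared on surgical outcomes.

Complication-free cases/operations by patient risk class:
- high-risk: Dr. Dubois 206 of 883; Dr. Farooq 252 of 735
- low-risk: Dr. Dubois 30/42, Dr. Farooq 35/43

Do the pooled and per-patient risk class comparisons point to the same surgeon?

Yes

High-risk: Dr. Dubois 206/883 = 23.3%, Dr. Farooq 252/735 = 34.3% → Dr. Farooq
Low-risk: Dr. Dubois 30/42 = 71.4%, Dr. Farooq 35/43 = 81.4% → Dr. Farooq
Overall: Dr. Dubois 236/925 = 25.5%, Dr. Farooq 287/778 = 36.9% → Dr. Farooq
Dr. Farooq wins overall and in every patient risk group — no reversal.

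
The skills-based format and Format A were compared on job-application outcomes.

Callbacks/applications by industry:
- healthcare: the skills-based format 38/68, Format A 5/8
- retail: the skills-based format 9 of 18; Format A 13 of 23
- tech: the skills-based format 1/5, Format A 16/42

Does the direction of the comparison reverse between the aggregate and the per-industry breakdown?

Yes

Healthcare: the skills-based format 38/68 = 55.9%, Format A 5/8 = 62.5% → Format A
Retail: the skills-based format 9/18 = 50.0%, Format A 13/23 = 56.5% → Format A
Tech: the skills-based format 1/5 = 20.0%, Format A 16/42 = 38.1% → Format A
Overall: the skills-based format 48/91 = 52.7%, Format A 34/73 = 46.6% → the skills-based format
Format A wins each industry group but the skills-based format wins overall — the comparison reverses. Format A's applications skew toward tech, which has a lower base rate.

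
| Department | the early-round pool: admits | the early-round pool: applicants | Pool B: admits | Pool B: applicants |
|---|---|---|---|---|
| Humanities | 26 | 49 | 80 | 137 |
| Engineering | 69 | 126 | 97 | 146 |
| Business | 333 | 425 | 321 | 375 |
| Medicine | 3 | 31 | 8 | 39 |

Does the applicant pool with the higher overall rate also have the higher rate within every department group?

Humanities: the early-round pool 26/49 = 53.1%, Pool B 80/137 = 58.4% → Pool B
Engineering: the early-round pool 69/126 = 54.8%, Pool B 97/146 = 66.4% → Pool B
Business: the early-round pool 333/425 = 78.4%, Pool B 321/375 = 85.6% → Pool B
Medicine: the early-round pool 3/31 = 9.7%, Pool B 8/39 = 20.5% → Pool B
Overall: the early-round pool 431/631 = 68.3%, Pool B 506/697 = 72.6% → Pool B
Pool B wins overall and in every department group — no reversal.

Yes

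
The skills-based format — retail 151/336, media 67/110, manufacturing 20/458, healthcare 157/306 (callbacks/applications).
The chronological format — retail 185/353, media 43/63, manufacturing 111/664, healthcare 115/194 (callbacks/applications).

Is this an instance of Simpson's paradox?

Retail: the skills-based format 151/336 = 44.9%, the chronological format 185/353 = 52.4% → the chronological format
Media: the skills-based format 67/110 = 60.9%, the chronological format 43/63 = 68.3% → the chronological format
Manufacturing: the skills-based format 20/458 = 4.4%, the chronological format 111/664 = 16.7% → the chronological format
Healthcare: the skills-based format 157/306 = 51.3%, the chronological format 115/194 = 59.3% → the chronological format
Overall: the skills-based format 395/1210 = 32.6%, the chronological format 454/1274 = 35.6% → the chronological format
The chronological format wins overall and in every industry group — no reversal.

No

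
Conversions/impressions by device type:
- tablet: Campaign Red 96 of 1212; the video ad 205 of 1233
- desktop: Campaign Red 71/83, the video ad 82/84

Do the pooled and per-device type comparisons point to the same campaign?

Tablet: Campaign Red 96/1212 = 7.9%, the video ad 205/1233 = 16.6% → the video ad
Desktop: Campaign Red 71/83 = 85.5%, the video ad 82/84 = 97.6% → the video ad
Overall: Campaign Red 167/1295 = 12.9%, the video ad 287/1317 = 21.8% → the video ad
The video ad wins overall and in every device group — no reversal.

Yes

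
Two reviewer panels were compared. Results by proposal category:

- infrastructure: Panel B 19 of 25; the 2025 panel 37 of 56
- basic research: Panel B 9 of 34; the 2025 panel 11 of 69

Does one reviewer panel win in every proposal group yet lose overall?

Infrastructure: Panel B 19/25 = 76.0%, the 2025 panel 37/56 = 66.1% → Panel B
Basic research: Panel B 9/34 = 26.5%, the 2025 panel 11/69 = 15.9% → Panel B
Overall: Panel B 28/59 = 47.5%, the 2025 panel 48/125 = 38.4% → Panel B
Panel B wins overall and in every proposal group — no reversal.

No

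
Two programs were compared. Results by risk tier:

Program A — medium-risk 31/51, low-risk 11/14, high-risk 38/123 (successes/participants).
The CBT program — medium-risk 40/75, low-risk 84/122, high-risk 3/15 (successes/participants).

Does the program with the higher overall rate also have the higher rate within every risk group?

Medium-risk: Program A 31/51 = 60.8%, the CBT program 40/75 = 53.3% → Program A
Low-risk: Program A 11/14 = 78.6%, the CBT program 84/122 = 68.9% → Program A
High-risk: Program A 38/123 = 30.9%, the CBT program 3/15 = 20.0% → Program A
Overall: Program A 80/188 = 42.6%, the CBT program 127/212 = 59.9% → the CBT program
Program A wins each risk group but the CBT program wins overall — the comparison reverses. Program A's participants skew toward high-risk, which has a lower base rate.

No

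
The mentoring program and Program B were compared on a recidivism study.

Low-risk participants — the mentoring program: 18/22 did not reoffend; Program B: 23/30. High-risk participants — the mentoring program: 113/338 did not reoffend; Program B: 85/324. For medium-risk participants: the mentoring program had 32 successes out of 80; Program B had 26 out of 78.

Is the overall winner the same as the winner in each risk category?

Low-risk: the mentoring program 18/22 = 81.8%, Program B 23/30 = 76.7% → the mentoring program
High-risk: the mentoring program 113/338 = 33.4%, Program B 85/324 = 26.2% → the mentoring program
Medium-risk: the mentoring program 32/80 = 40.0%, Program B 26/78 = 33.3% → the mentoring program
Overall: the mentoring program 163/440 = 37.0%, Program B 134/432 = 31.0% → the mentoring program
The mentoring program wins overall and in every risk group — no reversal.

Yes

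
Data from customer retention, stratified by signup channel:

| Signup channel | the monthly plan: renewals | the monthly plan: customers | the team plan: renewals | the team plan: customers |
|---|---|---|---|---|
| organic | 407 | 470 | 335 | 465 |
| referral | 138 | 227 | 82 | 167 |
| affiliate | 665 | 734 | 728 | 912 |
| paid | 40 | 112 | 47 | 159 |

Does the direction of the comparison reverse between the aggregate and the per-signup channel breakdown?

No

Organic: the monthly plan 407/470 = 86.6%, the team plan 335/465 = 72.0% → the monthly plan
Referral: the monthly plan 138/227 = 60.8%, the team plan 82/167 = 49.1% → the monthly plan
Affiliate: the monthly plan 665/734 = 90.6%, the team plan 728/912 = 79.8% → the monthly plan
Paid: the monthly plan 40/112 = 35.7%, the team plan 47/159 = 29.6% → the monthly plan
Overall: the monthly plan 1250/1543 = 81.0%, the team plan 1192/1703 = 70.0% → the monthly plan
The monthly plan wins overall and in every signup group — no reversal.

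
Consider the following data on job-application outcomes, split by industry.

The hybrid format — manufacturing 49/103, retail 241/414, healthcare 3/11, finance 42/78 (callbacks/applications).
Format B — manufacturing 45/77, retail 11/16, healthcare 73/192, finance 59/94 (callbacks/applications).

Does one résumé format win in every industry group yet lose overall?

Manufacturing: the hybrid format 49/103 = 47.6%, Format B 45/77 = 58.4% → Format B
Retail: the hybrid format 241/414 = 58.2%, Format B 11/16 = 68.8% → Format B
Healthcare: the hybrid format 3/11 = 27.3%, Format B 73/192 = 38.0% → Format B
Finance: the hybrid format 42/78 = 53.8%, Format B 59/94 = 62.8% → Format B
Overall: the hybrid format 335/606 = 55.3%, Format B 188/379 = 49.6% → the hybrid format
Format B wins each industry group but the hybrid format wins overall — the comparison reverses. Format B's applications skew toward healthcare, which has a lower base rate.

Yes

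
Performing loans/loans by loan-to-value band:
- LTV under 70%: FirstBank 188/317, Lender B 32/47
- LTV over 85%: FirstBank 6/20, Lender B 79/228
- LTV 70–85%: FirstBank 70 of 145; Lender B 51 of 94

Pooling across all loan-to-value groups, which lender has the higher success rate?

FirstBank

LTV under 70%: FirstBank 188/317 = 59.3%, Lender B 32/47 = 68.1% → Lender B
LTV over 85%: FirstBank 6/20 = 30.0%, Lender B 79/228 = 34.6% → Lender B
LTV 70–85%: FirstBank 70/145 = 48.3%, Lender B 51/94 = 54.3% → Lender B
Overall: FirstBank 264/482 = 54.8%, Lender B 162/369 = 43.9% → FirstBank
(Lender B wins every loan-to-value group but FirstBank wins overall — Lender B's loans skew toward the low-rate LTV over 85% group.)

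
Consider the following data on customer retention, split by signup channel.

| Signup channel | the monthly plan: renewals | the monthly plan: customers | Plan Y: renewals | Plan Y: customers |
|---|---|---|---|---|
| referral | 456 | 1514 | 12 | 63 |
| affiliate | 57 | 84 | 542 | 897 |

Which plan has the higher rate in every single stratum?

Referral: the monthly plan 456/1514 = 30.1%, Plan Y 12/63 = 19.0% → the monthly plan
Affiliate: the monthly plan 57/84 = 67.9%, Plan Y 542/897 = 60.4% → the monthly plan
The monthly plan has the higher rate in both groups.

the monthly plan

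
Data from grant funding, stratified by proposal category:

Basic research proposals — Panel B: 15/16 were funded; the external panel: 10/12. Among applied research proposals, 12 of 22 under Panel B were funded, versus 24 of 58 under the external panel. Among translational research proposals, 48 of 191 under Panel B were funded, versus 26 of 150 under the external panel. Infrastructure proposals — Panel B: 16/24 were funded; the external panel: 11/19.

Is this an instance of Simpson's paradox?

Basic research: Panel B 15/16 = 93.8%, the external panel 10/12 = 83.3% → Panel B
Applied research: Panel B 12/22 = 54.5%, the external panel 24/58 = 41.4% → Panel B
Translational research: Panel B 48/191 = 25.1%, the external panel 26/150 = 17.3% → Panel B
Infrastructure: Panel B 16/24 = 66.7%, the external panel 11/19 = 57.9% → Panel B
Overall: Panel B 91/253 = 36.0%, the external panel 71/239 = 29.7% → Panel B
Panel B wins overall and in every proposal group — no reversal.

No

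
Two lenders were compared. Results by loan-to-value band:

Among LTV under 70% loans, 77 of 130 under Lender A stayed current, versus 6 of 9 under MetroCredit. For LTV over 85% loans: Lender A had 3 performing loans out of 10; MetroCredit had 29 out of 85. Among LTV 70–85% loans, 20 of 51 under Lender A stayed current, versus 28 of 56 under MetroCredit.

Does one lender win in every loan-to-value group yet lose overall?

LTV under 70%: Lender A 77/130 = 59.2%, MetroCredit 6/9 = 66.7% → MetroCredit
LTV over 85%: Lender A 3/10 = 30.0%, MetroCredit 29/85 = 34.1% → MetroCredit
LTV 70–85%: Lender A 20/51 = 39.2%, MetroCredit 28/56 = 50.0% → MetroCredit
Overall: Lender A 100/191 = 52.4%, MetroCredit 63/150 = 42.0% → Lender A
MetroCredit wins each loan-to-value group but Lender A wins overall — the comparison reverses. MetroCredit's loans skew toward LTV over 85%, which has a lower base rate.

Yes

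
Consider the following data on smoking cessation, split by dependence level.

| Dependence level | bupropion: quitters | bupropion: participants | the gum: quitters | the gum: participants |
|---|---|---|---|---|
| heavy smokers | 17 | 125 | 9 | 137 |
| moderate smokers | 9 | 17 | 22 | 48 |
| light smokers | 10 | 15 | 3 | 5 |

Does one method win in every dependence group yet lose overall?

Heavy smokers: bupropion 17/125 = 13.6%, the gum 9/137 = 6.6% → bupropion
Moderate smokers: bupropion 9/17 = 52.9%, the gum 22/48 = 45.8% → bupropion
Light smokers: bupropion 10/15 = 66.7%, the gum 3/5 = 60.0% → bupropion
Overall: bupropion 36/157 = 22.9%, the gum 34/190 = 17.9% → bupropion
Bupropion wins overall and in every dependence group — no reversal.

No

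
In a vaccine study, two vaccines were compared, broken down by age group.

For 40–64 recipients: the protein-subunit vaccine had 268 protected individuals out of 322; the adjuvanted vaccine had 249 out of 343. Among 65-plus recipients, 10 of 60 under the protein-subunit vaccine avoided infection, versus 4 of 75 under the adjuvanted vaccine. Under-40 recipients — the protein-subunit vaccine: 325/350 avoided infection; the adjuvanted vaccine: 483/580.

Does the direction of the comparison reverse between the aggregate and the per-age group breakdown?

No

40–64: the protein-subunit vaccine 268/322 = 83.2%, the adjuvanted vaccine 249/343 = 72.6% → the protein-subunit vaccine
65-plus: the protein-subunit vaccine 10/60 = 16.7%, the adjuvanted vaccine 4/75 = 5.3% → the protein-subunit vaccine
Under-40: the protein-subunit vaccine 325/350 = 92.9%, the adjuvanted vaccine 483/580 = 83.3% → the protein-subunit vaccine
Overall: the protein-subunit vaccine 603/732 = 82.4%, the adjuvanted vaccine 736/998 = 73.7% → the protein-subunit vaccine
The protein-subunit vaccine wins overall and in every age group — no reversal.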